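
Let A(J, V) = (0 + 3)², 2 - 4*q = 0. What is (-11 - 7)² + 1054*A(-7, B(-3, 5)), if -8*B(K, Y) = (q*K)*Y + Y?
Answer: 9810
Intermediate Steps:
q = ½ (q = ½ - ¼*0 = ½ + 0 = ½ ≈ 0.50000)
B(K, Y) = -Y/8 - K*Y/16 (B(K, Y) = -((K/2)*Y + Y)/8 = -(K*Y/2 + Y)/8 = -(Y + K*Y/2)/8 = -Y/8 - K*Y/16)
A(J, V) = 9 (A(J, V) = 3² = 9)
(-11 - 7)² + 1054*A(-7, B(-3, 5)) = (-11 - 7)² + 1054*9 = (-18)² + 9486 = 324 + 9486 = 9810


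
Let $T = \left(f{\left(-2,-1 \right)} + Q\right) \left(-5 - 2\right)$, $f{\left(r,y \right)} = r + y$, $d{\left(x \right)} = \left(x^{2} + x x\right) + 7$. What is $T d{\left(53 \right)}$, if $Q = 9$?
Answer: $-236250$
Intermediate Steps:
$d{\left(x \right)} = 7 + 2 x^{2}$ ($d{\left(x \right)} = \left(x^{2} + x^{2}\right) + 7 = 2 x^{2} + 7 = 7 + 2 x^{2}$)
$T = -42$ ($T = \left(\left(-2 - 1\right) + 9\right) \left(-5 - 2\right) = \left(-3 + 9\right) \left(-7\right) = 6 \left(-7\right) = -42$)
$T d{\left(53 \right)} = - 42 \left(7 + 2 \cdot 53^{2}\right) = - 42 \left(7 + 2 \cdot 2809\right) = - 42 \left(7 + 5618\right) = \left(-42\right) 5625 = -236250$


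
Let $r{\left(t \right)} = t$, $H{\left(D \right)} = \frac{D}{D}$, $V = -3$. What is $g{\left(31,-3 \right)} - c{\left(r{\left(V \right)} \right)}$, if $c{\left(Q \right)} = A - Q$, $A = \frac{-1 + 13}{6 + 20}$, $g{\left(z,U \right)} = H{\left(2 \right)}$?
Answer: $- \frac{32}{13} \approx -2.4615$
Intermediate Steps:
$H{\left(D \right)} = 1$
$g{\left(z,U \right)} = 1$
$A = \frac{6}{13}$ ($A = \frac{12}{26} = 12 \cdot \frac{1}{26} = \frac{6}{13} \approx 0.46154$)
$c{\left(Q \right)} = \frac{6}{13} - Q$
$g{\left(31,-3 \right)} - c{\left(r{\left(V \right)} \right)} = 1 - \left(\frac{6}{13} - -3\right) = 1 - \left(\frac{6}{13} + 3\right) = 1 - \frac{45}{13} = - \frac{32}{13}$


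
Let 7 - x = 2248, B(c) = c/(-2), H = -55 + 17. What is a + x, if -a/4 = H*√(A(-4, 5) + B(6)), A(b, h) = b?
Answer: -2241 + 152*I*√7 ≈ -2241.0 + 402.15*I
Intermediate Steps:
H = -38
B(c) = -c/2 (B(c) = c*(-½) = -c/2)
x = -2241 (x = 7 - 1*2248 = 7 - 2248 = -2241)
a = 152*I*√7 (a = -(-152)*√(-4 - ½*6) = -(-152)*√(-4 - 3) = -(-152)*√(-7) = -(-152)*I*√7 = 152*I*√7 ≈ 402.15*I)
a + x = 152*I*√7 - 2241 = -2241 + 152*I*√7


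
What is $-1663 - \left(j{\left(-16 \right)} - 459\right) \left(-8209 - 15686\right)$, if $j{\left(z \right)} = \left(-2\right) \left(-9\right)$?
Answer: $-10539358$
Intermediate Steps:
$j{\left(z \right)} = 18$
$-1663 - \left(j{\left(-16 \right)} - 459\right) \left(-8209 - 15686\right) = -1663 - \left(18 - 459\right) \left(-8209 - 15686\right) = -1663 - \left(-441\right) \left(-23895\right) = -1663 - 10537695 = -10539358$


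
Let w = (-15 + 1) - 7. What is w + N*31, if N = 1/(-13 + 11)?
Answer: -73/2 ≈ -36.500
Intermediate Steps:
w = -21 (w = -14 - 7 = -21)
N = -½ (N = 1/(-2) = -½ ≈ -0.50000)
w + N*31 = -21 - ½*31 = -21 - 31/2 = -73/2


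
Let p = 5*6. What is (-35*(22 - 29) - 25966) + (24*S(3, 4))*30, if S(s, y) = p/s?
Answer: -18521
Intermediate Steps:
p = 30
S(s, y) = 30/s
(-35*(22 - 29) - 25966) + (24*S(3, 4))*30 = (-35*(22 - 29) - 25966) + (24*(30/3))*30 = (-35*(-7) - 25966) + (24*(30*(⅓)))*30 = (245 - 25966) + (24*10)*30 = -25721 + 240*30 = -25721 + 7200 = -18521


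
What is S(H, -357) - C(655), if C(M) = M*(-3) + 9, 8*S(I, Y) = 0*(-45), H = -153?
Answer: 1956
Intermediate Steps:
S(I, Y) = 0 (S(I, Y) = (0*(-45))/8 = (1/8)*0 = 0)
C(M) = 9 - 3*M (C(M) = -3*M + 9 = 9 - 3*M)
S(H, -357) - C(655) = 0 - (9 - 3*655) = 0 - (9 - 1965) = 0 - 1*(-1956) = 0 + 1956 = 1956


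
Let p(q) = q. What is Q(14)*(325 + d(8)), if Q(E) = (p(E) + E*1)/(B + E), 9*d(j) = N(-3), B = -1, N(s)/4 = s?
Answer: 27188/39 ≈ 697.13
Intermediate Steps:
N(s) = 4*s
d(j) = -4/3 (d(j) = (4*(-3))/9 = (⅑)*(-12) = -4/3)
Q(E) = 2*E/(-1 + E) (Q(E) = (E + E*1)/(-1 + E) = (E + E)/(-1 + E) = (2*E)/(-1 + E) = 2*E/(-1 + E))
Q(14)*(325 + d(8)) = (2*14/(-1 + 14))*(325 - 4/3) = (2*14/13)*(971/3) = (2*14*(1/13))*(971/3) = (28/13)*(971/3) = 27188/39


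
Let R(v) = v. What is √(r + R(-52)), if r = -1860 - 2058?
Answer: I*√3970 ≈ 63.008*I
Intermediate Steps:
r = -3918
√(r + R(-52)) = √(-3918 - 52) = √(-3970) = I*√3970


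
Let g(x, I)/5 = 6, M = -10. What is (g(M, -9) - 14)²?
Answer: 256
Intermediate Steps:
g(x, I) = 30 (g(x, I) = 5*6 = 30)
(g(M, -9) - 14)² = (30 - 14)² = 16² = 256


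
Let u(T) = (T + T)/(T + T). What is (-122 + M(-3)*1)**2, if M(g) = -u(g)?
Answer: 15129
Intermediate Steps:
u(T) = 1 (u(T) = (2*T)/((2*T)) = (2*T)*(1/(2*T)) = 1)
M(g) = -1 (M(g) = -1*1 = -1)
(-122 + M(-3)*1)**2 = (-122 - 1*1)**2 = (-122 - 1)**2 = (-123)**2 = 15129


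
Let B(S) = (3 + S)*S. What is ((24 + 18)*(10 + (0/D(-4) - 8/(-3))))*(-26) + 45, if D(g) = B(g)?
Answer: -13787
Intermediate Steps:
B(S) = S*(3 + S)
D(g) = g*(3 + g)
((24 + 18)*(10 + (0/D(-4) - 8/(-3))))*(-26) + 45 = ((24 + 18)*(10 + (0/((-4*(3 - 4))) - 8/(-3))))*(-26) + 45 = (42*(10 + (0/((-4*(-1))) - 8*(-⅓))))*(-26) + 45 = (42*(10 + (0/4 + 8/3)))*(-26) + 45 = (42*(10 + (0*(¼) + 8/3)))*(-26) + 45 = (42*(10 + (0 + 8/3)))*(-26) + 45 = (42*(10 + 8/3))*(-26) + 45 = (42*(38/3))*(-26) + 45 = 532*(-26) + 45 = -13832 + 45 = -13787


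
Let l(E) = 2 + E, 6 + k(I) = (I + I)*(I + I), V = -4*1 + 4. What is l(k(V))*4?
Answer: -16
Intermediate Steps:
V = 0 (V = -4 + 4 = 0)
k(I) = -6 + 4*I**2 (k(I) = -6 + (I + I)*(I + I) = -6 + (2*I)*(2*I) = -6 + 4*I**2)
l(k(V))*4 = (2 + (-6 + 4*0**2))*4 = (2 + (-6 + 4*0))*4 = (2 + (-6 + 0))*4 = (2 - 6)*4 = -4*4 = -16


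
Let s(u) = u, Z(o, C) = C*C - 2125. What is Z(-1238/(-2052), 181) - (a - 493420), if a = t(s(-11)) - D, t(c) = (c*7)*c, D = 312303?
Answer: 835512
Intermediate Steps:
Z(o, C) = -2125 + C**2 (Z(o, C) = C**2 - 2125 = -2125 + C**2)
t(c) = 7*c**2 (t(c) = (7*c)*c = 7*c**2)
a = -311456 (a = 7*(-11)**2 - 1*312303 = 7*121 - 312303 = 847 - 312303 = -311456)
Z(-1238/(-2052), 181) - (a - 493420) = (-2125 + 181**2) - (-311456 - 493420) = (-2125 + 32761) - 1*(-804876) = 30636 + 804876 = 835512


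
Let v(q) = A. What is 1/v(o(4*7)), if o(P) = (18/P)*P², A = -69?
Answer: -1/69 ≈ -0.014493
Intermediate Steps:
o(P) = 18*P
v(q) = -69
1/v(o(4*7)) = 1/(-69) = -1/69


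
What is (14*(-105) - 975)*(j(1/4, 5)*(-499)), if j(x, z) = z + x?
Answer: 25621155/4 ≈ 6.4053e+6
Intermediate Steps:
j(x, z) = x + z
(14*(-105) - 975)*(j(1/4, 5)*(-499)) = (14*(-105) - 975)*((1/4 + 5)*(-499)) = (-1470 - 975)*((1/4 + 5)*(-499)) = -51345*(-499)/4 = -2445*(-10479/4) = 25621155/4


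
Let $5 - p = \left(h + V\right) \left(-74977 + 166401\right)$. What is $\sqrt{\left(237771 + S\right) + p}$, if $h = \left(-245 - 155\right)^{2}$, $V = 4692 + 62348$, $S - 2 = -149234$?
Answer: $4 i \sqrt{1297301026} \approx 1.4407 \cdot 10^{5} i$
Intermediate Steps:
$S = -149232$ ($S = 2 - 149234 = -149232$)
$V = 67040$
$h = 160000$ ($h = \left(-245 - 155\right)^{2} = \left(-400\right)^{2} = 160000$)
$p = -20756904955$ ($p = 5 - \left(160000 + 67040\right) \left(-74977 + 166401\right) = 5 - 227040 \cdot 91424 = 5 - 20756904960 = -20756904955$)
$\sqrt{\left(237771 + S\right) + p} = \sqrt{\left(237771 - 149232\right) - 20756904955} = \sqrt{88539 - 20756904955} = \sqrt{-20756816416} = 4 i \sqrt{1297301026}$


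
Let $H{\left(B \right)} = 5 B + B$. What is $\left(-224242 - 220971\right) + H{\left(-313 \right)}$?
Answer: $-447091$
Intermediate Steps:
$H{\left(B \right)} = 6 B$
$\left(-224242 - 220971\right) + H{\left(-313 \right)} = \left(-224242 - 220971\right) + 6 \left(-313\right) = -445213 - 1878 = -447091$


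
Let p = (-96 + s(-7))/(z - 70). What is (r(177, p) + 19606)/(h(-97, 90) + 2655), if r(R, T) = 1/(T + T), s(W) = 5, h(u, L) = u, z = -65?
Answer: 3568427/465556 ≈ 7.6649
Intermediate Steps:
p = 91/135 (p = (-96 + 5)/(-65 - 70) = -91/(-135) = -91*(-1/135) = 91/135 ≈ 0.67407)
r(R, T) = 1/(2*T)
(r(177, p) + 19606)/(h(-97, 90) + 2655) = (1/(2*(91/135)) + 19606)/(-97 + 2655) = ((½)*(135/91) + 19606)/2558 = (135/182 + 19606)*(1/2558) = (3568427/182)*(1/2558) = 3568427/465556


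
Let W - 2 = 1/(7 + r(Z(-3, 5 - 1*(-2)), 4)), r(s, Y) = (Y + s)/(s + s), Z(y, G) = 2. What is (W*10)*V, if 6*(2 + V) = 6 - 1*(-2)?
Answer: -240/17 ≈ -14.118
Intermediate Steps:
r(s, Y) = (Y + s)/(2*s) (r(s, Y) = (Y + s)/((2*s)) = (Y + s)*(1/(2*s)) = (Y + s)/(2*s))
V = -⅔ (V = -2 + (6 - 1*(-2))/6 = -2 + (6 + 2)/6 = -2 + (⅙)*8 = -2 + 4/3 = -⅔ ≈ -0.66667)
W = 36/17 (W = 2 + 1/(7 + (½)*(4 + 2)/2) = 2 + 1/(7 + (½)*(½)*6) = 2 + 1/(7 + 3/2) = 2 + 1/(17/2) = 2 + 2/17 = 36/17 ≈ 2.1176)
(W*10)*V = ((36/17)*10)*(-⅔) = (360/17)*(-⅔) = -240/17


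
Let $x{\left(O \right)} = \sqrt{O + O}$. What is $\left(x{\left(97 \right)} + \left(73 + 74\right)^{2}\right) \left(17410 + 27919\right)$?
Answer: $979514361 + 45329 \sqrt{194} \approx 9.8015 \cdot 10^{8}$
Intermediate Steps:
$x{\left(O \right)} = \sqrt{2} \sqrt{O}$ ($x{\left(O \right)} = \sqrt{2 O} = \sqrt{2} \sqrt{O}$)
$\left(x{\left(97 \right)} + \left(73 + 74\right)^{2}\right) \left(17410 + 27919\right) = \left(\sqrt{2} \sqrt{97} + \left(73 + 74\right)^{2}\right) \left(17410 + 27919\right) = \left(\sqrt{194} + 147^{2}\right) 45329 = \left(\sqrt{194} + 21609\right) 45329 = \left(21609 + \sqrt{194}\right) 45329 = 979514361 + 45329 \sqrt{194}$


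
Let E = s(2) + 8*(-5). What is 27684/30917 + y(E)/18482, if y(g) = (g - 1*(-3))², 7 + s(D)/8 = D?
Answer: 694962581/571407994 ≈ 1.2162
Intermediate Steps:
s(D) = -56 + 8*D
E = -80 (E = (-56 + 8*2) + 8*(-5) = (-56 + 16) - 40 = -40 - 40 = -80)
y(g) = (3 + g)² (y(g) = (g + 3)² = (3 + g)²)
27684/30917 + y(E)/18482 = 27684/30917 + (3 - 80)²/18482 = 27684*(1/30917) + (-77)²*(1/18482) = 27684/30917 + 5929*(1/18482) = 27684/30917 + 5929/18482 = 694962581/571407994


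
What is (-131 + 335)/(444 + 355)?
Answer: 12/47 ≈ 0.25532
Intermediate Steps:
(-131 + 335)/(444 + 355) = 204/799 = 204*(1/799) = 12/47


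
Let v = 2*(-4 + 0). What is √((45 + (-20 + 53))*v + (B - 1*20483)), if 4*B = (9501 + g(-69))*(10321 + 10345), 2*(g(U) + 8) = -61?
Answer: 13*√1156613/2 ≈ 6990.5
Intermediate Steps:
g(U) = -77/2 (g(U) = -8 + (½)*(-61) = -8 - 61/2 = -77/2)
v = -8 (v = 2*(-4) = -8)
B = 195552025/4 (B = ((9501 - 77/2)*(10321 + 10345))/4 = ((18925/2)*20666)/4 = (¼)*195552025 = 195552025/4 ≈ 4.8888e+7)
√((45 + (-20 + 53))*v + (B - 1*20483)) = √((45 + (-20 + 53))*(-8) + (195552025/4 - 1*20483)) = √((45 + 33)*(-8) + (195552025/4 - 20483)) = √(78*(-8) + 195470093/4) = √(-624 + 195470093/4) = √(195467597/4) = 13*√1156613/2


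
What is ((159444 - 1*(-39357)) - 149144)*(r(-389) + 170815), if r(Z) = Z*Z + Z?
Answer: 15976990779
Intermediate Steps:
r(Z) = Z + Z**2 (r(Z) = Z**2 + Z = Z + Z**2)
((159444 - 1*(-39357)) - 149144)*(r(-389) + 170815) = ((159444 - 1*(-39357)) - 149144)*(-389*(1 - 389) + 170815) = ((159444 + 39357) - 149144)*(-389*(-388) + 170815) = (198801 - 149144)*(150932 + 170815) = 49657*321747 = 15976990779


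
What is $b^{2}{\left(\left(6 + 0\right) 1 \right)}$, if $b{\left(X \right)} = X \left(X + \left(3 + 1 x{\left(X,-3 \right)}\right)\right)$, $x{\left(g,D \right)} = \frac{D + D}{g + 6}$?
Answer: $2601$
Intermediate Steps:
$x{\left(g,D \right)} = \frac{2 D}{6 + g}$
$b{\left(X \right)} = X \left(3 + X - \frac{6}{6 + X}\right)$ ($b{\left(X \right)} = X \left(X + \left(3 + 1 \cdot 2 \left(-3\right) \frac{1}{6 + X}\right)\right) = X \left(X + \left(3 + 1 \left(- \frac{6}{6 + X}\right)\right)\right) = X \left(X + \left(3 - \frac{6}{6 + X}\right)\right) = X \left(3 + X - \frac{6}{6 + X}\right)$)
$b^{2}{\left(\left(6 + 0\right) 1 \right)} = \left(\frac{\left(6 + 0\right) 1 \left(-6 + \left(3 + \left(6 + 0\right) 1\right) \left(6 + \left(6 + 0\right) 1\right)\right)}{6 + \left(6 + 0\right) 1}\right)^{2} = \left(\frac{6 \cdot 1 \left(-6 + \left(3 + 6 \cdot 1\right) \left(6 + 6 \cdot 1\right)\right)}{6 + 6 \cdot 1}\right)^{2} = \left(\frac{6 \left(-6 + \left(3 + 6\right) \left(6 + 6\right)\right)}{6 + 6}\right)^{2} = \left(\frac{6 \left(-6 + 9 \cdot 12\right)}{12}\right)^{2} = \left(6 \cdot \frac{1}{12} \left(-6 + 108\right)\right)^{2} = \left(6 \cdot \frac{1}{12} \cdot 102\right)^{2} = 51^{2} = 2601$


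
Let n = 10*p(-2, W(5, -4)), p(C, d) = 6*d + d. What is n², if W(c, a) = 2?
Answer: 19600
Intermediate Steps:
p(C, d) = 7*d
n = 140 (n = 10*(7*2) = 10*14 = 140)
n² = 140² = 19600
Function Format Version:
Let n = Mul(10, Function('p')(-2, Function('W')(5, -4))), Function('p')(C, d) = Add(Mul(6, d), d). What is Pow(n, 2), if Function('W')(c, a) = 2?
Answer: 19600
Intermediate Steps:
Function('p')(C, d) = Mul(7, d)
n = 140 (n = Mul(10, Mul(7, 2)) = Mul(10, 14) = 140)
Pow(n, 2) = Pow(140, 2) = 19600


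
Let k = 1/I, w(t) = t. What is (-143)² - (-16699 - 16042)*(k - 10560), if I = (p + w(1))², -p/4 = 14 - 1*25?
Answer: -700092102034/2025 ≈ -3.4572e+8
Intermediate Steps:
p = 44 (p = -4*(14 - 1*25) = -4*(14 - 25) = -4*(-11) = 44)
I = 2025 (I = (44 + 1)² = 45² = 2025)
k = 1/2025 ≈ 0.00049383
(-143)² - (-16699 - 16042)*(k - 10560) = (-143)² - (-16699 - 16042)*(1/2025 - 10560) = 20449 - (-32741)*(-21383999)/2025 = 20449 - 1*700133511259/2025 = 20449 - 700133511259/2025 = -700092102034/2025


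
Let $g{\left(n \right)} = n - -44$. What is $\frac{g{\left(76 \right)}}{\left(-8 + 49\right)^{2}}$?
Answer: $\frac{120}{1681} \approx 0.071386$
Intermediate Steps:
$g{\left(n \right)} = 44 + n$ ($g{\left(n \right)} = n + 44 = 44 + n$)
$\frac{g{\left(76 \right)}}{\left(-8 + 49\right)^{2}} = \frac{44 + 76}{\left(-8 + 49\right)^{2}} = \frac{120}{41^{2}} = \frac{120}{1681}$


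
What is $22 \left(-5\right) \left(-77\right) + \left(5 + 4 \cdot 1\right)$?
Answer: $8479$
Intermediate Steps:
$22 \left(-5\right) \left(-77\right) + \left(5 + 4 \cdot 1\right) = \left(-110\right) \left(-77\right) + \left(5 + 4\right) = 8470 + 9 = 8479$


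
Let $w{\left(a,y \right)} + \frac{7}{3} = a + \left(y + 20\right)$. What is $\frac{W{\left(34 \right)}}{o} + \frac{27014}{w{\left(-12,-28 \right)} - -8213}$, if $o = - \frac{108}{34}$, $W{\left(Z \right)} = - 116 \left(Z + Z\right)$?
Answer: $\frac{824845795}{331722} \approx 2486.6$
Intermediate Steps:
$W{\left(Z \right)} = - 232 Z$ ($W{\left(Z \right)} = - 116 \cdot 2 Z = - 232 Z$)
$w{\left(a,y \right)} = \frac{53}{3} + a + y$ ($w{\left(a,y \right)} = - \frac{7}{3} + \left(a + \left(y + 20\right)\right) = - \frac{7}{3} + \left(a + \left(20 + y\right)\right) = - \frac{7}{3} + \left(20 + a + y\right) = \frac{53}{3} + a + y$)
$o = - \frac{54}{17}$ ($o = \left(-108\right) \frac{1}{34} = - \frac{54}{17} \approx -3.1765$)
$\frac{W{\left(34 \right)}}{o} + \frac{27014}{w{\left(-12,-28 \right)} - -8213} = \frac{\left(-232\right) 34}{- \frac{54}{17}} + \frac{27014}{\left(\frac{53}{3} - 12 - 28\right) - -8213} = \left(-7888\right) \left(- \frac{17}{54}\right) + \frac{27014}{- \frac{67}{3} + 8213} = \frac{67048}{27} + \frac{27014}{\frac{24572}{3}} = \frac{67048}{27} + 27014 \cdot \frac{3}{24572} = \frac{67048}{27} + \frac{40521}{12286} = \frac{824845795}{331722}$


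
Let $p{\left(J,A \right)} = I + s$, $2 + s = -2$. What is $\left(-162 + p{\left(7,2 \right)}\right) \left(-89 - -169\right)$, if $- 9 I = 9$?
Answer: $-13360$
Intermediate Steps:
$I = -1$ ($I = \left(- \frac{1}{9}\right) 9 = -1$)
$s = -4$ ($s = -2 - 2 = -4$)
$p{\left(J,A \right)} = -5$ ($p{\left(J,A \right)} = -1 - 4 = -5$)
$\left(-162 + p{\left(7,2 \right)}\right) \left(-89 - -169\right) = \left(-162 - 5\right) \left(-89 - -169\right) = - 167 \left(-89 + 169\right) = \left(-167\right) 80 = -13360$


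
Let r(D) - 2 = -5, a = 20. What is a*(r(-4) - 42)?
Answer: -900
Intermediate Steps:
r(D) = -3 (r(D) = 2 - 5 = -3)
a*(r(-4) - 42) = 20*(-3 - 42) = 20*(-45) = -900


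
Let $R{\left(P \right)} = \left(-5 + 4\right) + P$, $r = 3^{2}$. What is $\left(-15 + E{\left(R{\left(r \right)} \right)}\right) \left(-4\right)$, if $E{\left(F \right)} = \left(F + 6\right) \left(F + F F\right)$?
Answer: $-3972$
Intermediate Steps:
$r = 9$
$R{\left(P \right)} = -1 + P$
$E{\left(F \right)} = \left(6 + F\right) \left(F + F^{2}\right)$
$\left(-15 + E{\left(R{\left(r \right)} \right)}\right) \left(-4\right) = \left(-15 + \left(-1 + 9\right) \left(6 + \left(-1 + 9\right)^{2} + 7 \left(-1 + 9\right)\right)\right) \left(-4\right) = \left(-15 + 8 \left(6 + 8^{2} + 7 \cdot 8\right)\right) \left(-4\right) = \left(-15 + 8 \left(6 + 64 + 56\right)\right) \left(-4\right) = \left(-15 + 8 \cdot 126\right) \left(-4\right) = \left(-15 + 1008\right) \left(-4\right) = 993 \left(-4\right) = -3972$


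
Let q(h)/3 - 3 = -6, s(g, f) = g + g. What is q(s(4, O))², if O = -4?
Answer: 81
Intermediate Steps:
s(g, f) = 2*g
q(h) = -9 (q(h) = 9 + 3*(-6) = 9 - 18 = -9)
q(s(4, O))² = (-9)² = 81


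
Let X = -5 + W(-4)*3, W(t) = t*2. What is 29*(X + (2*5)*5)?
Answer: 609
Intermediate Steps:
W(t) = 2*t
X = -29 (X = -5 + (2*(-4))*3 = -5 - 8*3 = -5 - 24 = -29)
29*(X + (2*5)*5) = 29*(-29 + (2*5)*5) = 29*(-29 + 10*5) = 29*(-29 + 50) = 29*21 = 609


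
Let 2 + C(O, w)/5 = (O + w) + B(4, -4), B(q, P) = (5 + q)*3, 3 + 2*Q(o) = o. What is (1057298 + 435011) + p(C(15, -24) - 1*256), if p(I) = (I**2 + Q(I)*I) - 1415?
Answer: 1537622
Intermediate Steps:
Q(o) = -3/2 + o/2
B(q, P) = 15 + 3*q
C(O, w) = 125 + 5*O + 5*w (C(O, w) = -10 + 5*((O + w) + (15 + 3*4)) = -10 + 5*((O + w) + (15 + 12)) = -10 + 5*((O + w) + 27) = -10 + 5*(27 + O + w) = -10 + (135 + 5*O + 5*w) = 125 + 5*O + 5*w)
p(I) = -1415 + I**2 + I*(-3/2 + I/2) (p(I) = (I**2 + (-3/2 + I/2)*I) - 1415 = (I**2 + I*(-3/2 + I/2)) - 1415 = -1415 + I**2 + I*(-3/2 + I/2))
(1057298 + 435011) + p(C(15, -24) - 1*256) = (1057298 + 435011) + (-1415 - 3*((125 + 5*15 + 5*(-24)) - 1*256)/2 + 3*((125 + 5*15 + 5*(-24)) - 1*256)**2/2) = 1492309 + (-1415 - 3*((125 + 75 - 120) - 256)/2 + 3*((125 + 75 - 120) - 256)**2/2) = 1492309 + (-1415 - 3*(80 - 256)/2 + 3*(80 - 256)**2/2) = 1492309 + (-1415 - 3/2*(-176) + (3/2)*(-176)**2) = 1492309 + (-1415 + 264 + (3/2)*30976) = 1492309 + (-1415 + 264 + 46464) = 1492309 + 45313 = 1537622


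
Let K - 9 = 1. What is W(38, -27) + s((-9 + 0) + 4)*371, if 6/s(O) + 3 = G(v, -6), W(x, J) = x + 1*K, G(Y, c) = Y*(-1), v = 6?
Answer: -598/3 ≈ -199.33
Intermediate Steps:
K = 10 (K = 9 + 1 = 10)
G(Y, c) = -Y
W(x, J) = 10 + x (W(x, J) = x + 1*10 = x + 10 = 10 + x)
s(O) = -2/3 (s(O) = 6/(-3 - 1*6) = 6/(-3 - 6) = 6/(-9) = 6*(-1/9) = -2/3)
W(38, -27) + s((-9 + 0) + 4)*371 = (10 + 38) - 2/3*371 = 48 - 742/3 = -598/3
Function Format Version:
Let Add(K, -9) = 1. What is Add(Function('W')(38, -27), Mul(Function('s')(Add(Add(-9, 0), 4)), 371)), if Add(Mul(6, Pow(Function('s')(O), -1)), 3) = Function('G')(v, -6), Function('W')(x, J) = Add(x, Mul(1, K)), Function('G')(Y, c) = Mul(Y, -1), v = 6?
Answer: Rational(-598, 3) ≈ -199.33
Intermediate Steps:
K = 10 (K = Add(9, 1) = 10)
Function('G')(Y, c) = Mul(-1, Y)
Function('W')(x, J) = Add(10, x) (Function('W')(x, J) = Add(x, Mul(1, 10)) = Add(x, 10) = Add(10, x))
Function('s')(O) = Rational(-2, 3) (Function('s')(O) = Mul(6, Pow(Add(-3, Mul(-1, 6)), -1)) = Mul(6, Pow(Add(-3, -6), -1)) = Mul(6, Pow(-9, -1)) = Mul(6, Rational(-1, 9)) = Rational(-2, 3))
Add(Function('W')(38, -27), Mul(Function('s')(Add(Add(-9, 0), 4)), 371)) = Add(Add(10, 38), Mul(Rational(-2, 3), 371)) = Add(48, Rational(-742, 3)) = Rational(-598, 3)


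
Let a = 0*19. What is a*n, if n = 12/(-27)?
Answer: 0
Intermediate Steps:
n = -4/9 (n = 12*(-1/27) = -4/9 ≈ -0.44444)
a = 0
a*n = 0*(-4/9) = 0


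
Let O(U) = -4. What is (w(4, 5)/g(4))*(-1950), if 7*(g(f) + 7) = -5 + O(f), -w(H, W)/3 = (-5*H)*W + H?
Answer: 1965600/29 ≈ 67779.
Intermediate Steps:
w(H, W) = -3*H + 15*H*W (w(H, W) = -3*((-5*H)*W + H) = -3*(-5*H*W + H) = -3*(H - 5*H*W) = -3*H + 15*H*W)
g(f) = -58/7 (g(f) = -7 + (-5 - 4)/7 = -7 + (⅐)*(-9) = -7 - 9/7 = -58/7)
(w(4, 5)/g(4))*(-1950) = ((3*4*(-1 + 5*5))/(-58/7))*(-1950) = ((3*4*(-1 + 25))*(-7/58))*(-1950) = ((3*4*24)*(-7/58))*(-1950) = (288*(-7/58))*(-1950) = -1008/29*(-1950) = 1965600/29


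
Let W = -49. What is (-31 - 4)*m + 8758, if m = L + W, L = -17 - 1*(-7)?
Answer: 10823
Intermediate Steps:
L = -10 (L = -17 + 7 = -10)
m = -59 (m = -10 - 49 = -59)
(-31 - 4)*m + 8758 = (-31 - 4)*(-59) + 8758 = -35*(-59) + 8758 = 2065 + 8758 = 10823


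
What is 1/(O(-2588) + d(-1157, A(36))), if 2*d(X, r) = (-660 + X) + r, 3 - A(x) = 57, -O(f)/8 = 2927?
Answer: -2/48703 ≈ -4.1065e-5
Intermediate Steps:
O(f) = -23416 (O(f) = -8*2927 = -23416)
A(x) = -54 (A(x) = 3 - 1*57 = 3 - 57 = -54)
d(X, r) = -330 + X/2 + r/2 (d(X, r) = ((-660 + X) + r)/2 = (-660 + X + r)/2 = -330 + X/2 + r/2)
1/(O(-2588) + d(-1157, A(36))) = 1/(-23416 + (-330 + (1/2)*(-1157) + (1/2)*(-54))) = 1/(-23416 + (-330 - 1157/2 - 27)) = 1/(-23416 - 1871/2) = 1/(-48703/2) = -2/48703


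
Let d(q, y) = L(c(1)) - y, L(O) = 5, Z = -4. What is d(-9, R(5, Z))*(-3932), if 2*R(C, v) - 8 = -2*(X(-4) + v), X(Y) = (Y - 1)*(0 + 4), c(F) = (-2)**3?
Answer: 90436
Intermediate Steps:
c(F) = -8
X(Y) = -4 + 4*Y (X(Y) = (-1 + Y)*4 = -4 + 4*Y)
R(C, v) = 24 - v (R(C, v) = 4 + (-2*((-4 + 4*(-4)) + v))/2 = 4 + (-2*((-4 - 16) + v))/2 = 4 + (-2*(-20 + v))/2 = 4 + (40 - 2*v)/2 = 4 + (20 - v) = 24 - v)
d(q, y) = 5 - y
d(-9, R(5, Z))*(-3932) = (5 - (24 - 1*(-4)))*(-3932) = (5 - (24 + 4))*(-3932) = (5 - 1*28)*(-3932) = (5 - 28)*(-3932) = -23*(-3932) = 90436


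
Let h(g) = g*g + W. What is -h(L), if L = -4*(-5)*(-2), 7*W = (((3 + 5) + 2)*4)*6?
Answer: -11440/7 ≈ -1634.3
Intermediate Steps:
W = 240/7 (W = ((((3 + 5) + 2)*4)*6)/7 = (((8 + 2)*4)*6)/7 = ((10*4)*6)/7 = (40*6)/7 = (1/7)*240 = 240/7 ≈ 34.286)
L = -40 (L = 20*(-2) = -40)
h(g) = 240/7 + g**2 (h(g) = g*g + 240/7 = g**2 + 240/7 = 240/7 + g**2)
-h(L) = -(240/7 + (-40)**2) = -(240/7 + 1600) = -1*11440/7 = -11440/7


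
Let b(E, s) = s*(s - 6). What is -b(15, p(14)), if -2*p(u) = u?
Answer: -91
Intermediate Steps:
p(u) = -u/2
b(E, s) = s*(-6 + s)
-b(15, p(14)) = -(-1/2*14)*(-6 - 1/2*14) = -(-7)*(-6 - 7) = -(-7)*(-13) = -1*91 = -91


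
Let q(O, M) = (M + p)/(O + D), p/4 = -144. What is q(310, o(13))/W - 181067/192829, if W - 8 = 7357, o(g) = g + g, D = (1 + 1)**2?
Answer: -41884341082/44593827369 ≈ -0.93924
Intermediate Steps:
D = 4 (D = 2**2 = 4)
o(g) = 2*g
p = -576 (p = 4*(-144) = -576)
W = 7365 (W = 8 + 7357 = 7365)
q(O, M) = (-576 + M)/(4 + O) (q(O, M) = (M - 576)/(O + 4) = (-576 + M)/(4 + O))
q(310, o(13))/W - 181067/192829 = ((-576 + 2*13)/(4 + 310))/7365 - 181067/192829 = ((-576 + 26)/314)*(1/7365) - 181067*1/192829 = ((1/314)*(-550))*(1/7365) - 181067/192829 = -275/157*1/7365 - 181067/192829 = -55/231261 - 181067/192829 = -41884341082/44593827369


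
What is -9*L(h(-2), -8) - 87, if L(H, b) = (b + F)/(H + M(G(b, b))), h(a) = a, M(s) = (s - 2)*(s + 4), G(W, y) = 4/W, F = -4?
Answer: -4173/43 ≈ -97.047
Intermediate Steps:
M(s) = (-2 + s)*(4 + s)
L(H, b) = (-4 + b)/(-8 + H + 8/b + 16/b²) (L(H, b) = (b - 4)/(H + (-8 + (4/b)² + 2*(4/b))) = (-4 + b)/(H + (-8 + 16/b² + 8/b)) = (-4 + b)/(H + (-8 + 8/b + 16/b²)) = (-4 + b)/(-8 + H + 8/b + 16/b²))
-9*L(h(-2), -8) - 87 = -9*(-8)²*(-4 - 8)/(16 - 8*(-8)² + 8*(-8) - 2*(-8)²) - 87 = -576*(-12)/(16 - 8*64 - 64 - 2*64) - 87 = -576*(-12)/(16 - 512 - 64 - 128) - 87 = -576*(-12)/(-688) - 87 = -576*(-1)*(-12)/688 - 87 = -9*48/43 - 87 = -432/43 - 87 = -4173/43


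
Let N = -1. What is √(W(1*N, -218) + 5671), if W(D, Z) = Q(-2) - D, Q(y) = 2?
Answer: √5674 ≈ 75.326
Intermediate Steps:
W(D, Z) = 2 - D
√(W(1*N, -218) + 5671) = √((2 - (-1)) + 5671) = √((2 - 1*(-1)) + 5671) = √((2 + 1) + 5671) = √(3 + 5671) = √5674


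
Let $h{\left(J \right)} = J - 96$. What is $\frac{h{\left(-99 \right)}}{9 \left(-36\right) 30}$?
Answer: $\frac{13}{648} \approx 0.020062$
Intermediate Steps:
$h{\left(J \right)} = -96 + J$ ($h{\left(J \right)} = J - 96 = -96 + J$)
$\frac{h{\left(-99 \right)}}{9 \left(-36\right) 30} = \frac{-96 - 99}{9 \left(-36\right) 30} = - \frac{195}{\left(-324\right) 30} = - \frac{195}{-9720} = \left(-195\right) \left(- \frac{1}{9720}\right) = \frac{13}{648}$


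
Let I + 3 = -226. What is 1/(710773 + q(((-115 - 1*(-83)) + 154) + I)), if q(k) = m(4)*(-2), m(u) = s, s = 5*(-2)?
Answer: 1/710793 ≈ 1.4069e-6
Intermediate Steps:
I = -229 (I = -3 - 226 = -229)
s = -10
m(u) = -10
q(k) = 20 (q(k) = -10*(-2) = 20)
1/(710773 + q(((-115 - 1*(-83)) + 154) + I)) = 1/(710773 + 20) = 1/710793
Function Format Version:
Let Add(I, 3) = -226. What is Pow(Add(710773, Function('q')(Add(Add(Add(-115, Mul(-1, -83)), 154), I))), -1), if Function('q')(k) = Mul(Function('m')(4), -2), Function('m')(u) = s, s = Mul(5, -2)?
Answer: Rational(1, 710793) ≈ 1.4069e-6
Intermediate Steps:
I = -229 (I = Add(-3, -226) = -229)
s = -10
Function('m')(u) = -10
Function('q')(k) = 20 (Function('q')(k) = Mul(-10, -2) = 20)
Pow(Add(710773, Function('q')(Add(Add(Add(-115, Mul(-1, -83)), 154), I))), -1) = Pow(Add(710773, 20), -1) = Pow(710793, -1) = Rational(1, 710793)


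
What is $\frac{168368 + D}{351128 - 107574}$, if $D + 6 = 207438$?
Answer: $\frac{187900}{121777} \approx 1.543$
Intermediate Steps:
$D = 207432$ ($D = -6 + 207438 = 207432$)
$\frac{168368 + D}{351128 - 107574} = \frac{168368 + 207432}{351128 - 107574} = \frac{375800}{243554} = 375800 \cdot \frac{1}{243554} = \frac{187900}{121777}$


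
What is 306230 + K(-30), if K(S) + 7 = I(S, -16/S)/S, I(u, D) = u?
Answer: 306224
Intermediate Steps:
K(S) = -6 (K(S) = -7 + S/S = -7 + 1 = -6)
306230 + K(-30) = 306230 - 6 = 306224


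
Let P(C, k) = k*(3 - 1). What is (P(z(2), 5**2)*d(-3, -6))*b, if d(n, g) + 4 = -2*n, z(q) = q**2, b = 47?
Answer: 4700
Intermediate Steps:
d(n, g) = -4 - 2*n
P(C, k) = 2*k (P(C, k) = k*2 = 2*k)
(P(z(2), 5**2)*d(-3, -6))*b = ((2*5**2)*(-4 - 2*(-3)))*47 = ((2*25)*(-4 + 6))*47 = (50*2)*47 = 100*47 = 4700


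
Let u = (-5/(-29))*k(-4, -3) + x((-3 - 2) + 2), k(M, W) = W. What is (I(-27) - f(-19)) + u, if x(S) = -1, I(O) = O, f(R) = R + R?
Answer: 275/29 ≈ 9.4828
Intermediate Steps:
f(R) = 2*R
u = -44/29 (u = -5/(-29)*(-3) - 1 = -5*(-1/29)*(-3) - 1 = (5/29)*(-3) - 1 = -15/29 - 1 = -44/29 ≈ -1.5172)
(I(-27) - f(-19)) + u = (-27 - 2*(-19)) - 44/29 = (-27 - 1*(-38)) - 44/29 = (-27 + 38) - 44/29 = 11 - 44/29 = 275/29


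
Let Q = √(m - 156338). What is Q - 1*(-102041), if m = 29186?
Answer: 102041 + 12*I*√883 ≈ 1.0204e+5 + 356.58*I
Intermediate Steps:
Q = 12*I*√883 (Q = √(29186 - 156338) = √(-127152) = 12*I*√883 ≈ 356.58*I)
Q - 1*(-102041) = 12*I*√883 - 1*(-102041) = 12*I*√883 + 102041 = 102041 + 12*I*√883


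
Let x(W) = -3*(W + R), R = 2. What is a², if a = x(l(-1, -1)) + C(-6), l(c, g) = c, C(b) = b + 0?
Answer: 81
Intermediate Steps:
C(b) = b
x(W) = -6 - 3*W (x(W) = -3*(W + 2) = -3*(2 + W) = -6 - 3*W)
a = -9 (a = (-6 - 3*(-1)) - 6 = (-6 + 3) - 6 = -3 - 6 = -9)
a² = (-9)² = 81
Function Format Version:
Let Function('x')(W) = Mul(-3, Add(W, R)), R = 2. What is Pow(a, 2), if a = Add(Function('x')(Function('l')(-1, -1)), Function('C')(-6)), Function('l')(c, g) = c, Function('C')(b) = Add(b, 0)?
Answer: 81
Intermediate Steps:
Function('C')(b) = b
Function('x')(W) = Add(-6, Mul(-3, W)) (Function('x')(W) = Mul(-3, Add(W, 2)) = Mul(-3, Add(2, W)) = Add(-6, Mul(-3, W)))
a = -9 (a = Add(Add(-6, Mul(-3, -1)), -6) = Add(Add(-6, 3), -6) = Add(-3, -6) = -9)
Pow(a, 2) = Pow(-9, 2) = 81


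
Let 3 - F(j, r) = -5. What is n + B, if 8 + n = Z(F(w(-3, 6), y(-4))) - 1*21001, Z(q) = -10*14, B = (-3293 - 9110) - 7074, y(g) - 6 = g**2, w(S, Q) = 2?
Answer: -40626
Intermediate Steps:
y(g) = 6 + g**2
F(j, r) = 8 (F(j, r) = 3 - 1*(-5) = 3 + 5 = 8)
B = -19477 (B = -12403 - 7074 = -19477)
Z(q) = -140
n = -21149 (n = -8 + (-140 - 1*21001) = -8 + (-140 - 21001) = -8 - 21141 = -21149)
n + B = -21149 - 19477 = -40626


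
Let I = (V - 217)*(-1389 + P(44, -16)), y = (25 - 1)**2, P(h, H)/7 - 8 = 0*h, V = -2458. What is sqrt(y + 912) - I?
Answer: -3565775 + 4*sqrt(93) ≈ -3.5657e+6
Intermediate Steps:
P(h, H) = 56 (P(h, H) = 56 + 7*(0*h) = 56 + 7*0 = 56 + 0 = 56)
y = 576 (y = 24**2 = 576)
I = 3565775 (I = (-2458 - 217)*(-1389 + 56) = -2675*(-1333) = 3565775)
sqrt(y + 912) - I = sqrt(576 + 912) - 1*3565775 = sqrt(1488) - 3565775 = 4*sqrt(93) - 3565775 = -3565775 + 4*sqrt(93)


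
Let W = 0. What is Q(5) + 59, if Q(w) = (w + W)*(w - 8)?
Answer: 44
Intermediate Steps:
Q(w) = w*(-8 + w) (Q(w) = (w + 0)*(w - 8) = w*(-8 + w))
Q(5) + 59 = 5*(-8 + 5) + 59 = 5*(-3) + 59 = -15 + 59 = 44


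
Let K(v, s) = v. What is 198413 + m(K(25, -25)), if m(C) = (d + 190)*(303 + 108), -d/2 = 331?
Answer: 4421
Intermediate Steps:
d = -662 (d = -2*331 = -662)
m(C) = -193992 (m(C) = (-662 + 190)*(303 + 108) = -472*411 = -193992)
198413 + m(K(25, -25)) = 198413 - 193992 = 4421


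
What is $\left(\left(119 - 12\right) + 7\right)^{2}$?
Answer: $12996$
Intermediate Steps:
$\left(\left(119 - 12\right) + 7\right)^{2} = \left(107 + 7\right)^{2} = 114^{2} = 12996$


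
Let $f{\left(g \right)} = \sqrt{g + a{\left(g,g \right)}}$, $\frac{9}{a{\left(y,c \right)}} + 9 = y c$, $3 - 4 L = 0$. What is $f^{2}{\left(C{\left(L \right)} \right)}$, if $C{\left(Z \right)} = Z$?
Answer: $- \frac{19}{60} \approx -0.31667$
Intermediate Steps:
$L = \frac{3}{4}$ ($L = \frac{3}{4} - 0 = \frac{3}{4} + 0 = \frac{3}{4} \approx 0.75$)
$a{\left(y,c \right)} = \frac{9}{-9 + c y}$ ($a{\left(y,c \right)} = \frac{9}{-9 + y c} = \frac{9}{-9 + c y}$)
$f{\left(g \right)} = \sqrt{g + \frac{9}{-9 + g^{2}}}$ ($f{\left(g \right)} = \sqrt{g + \frac{9}{-9 + g g}} = \sqrt{g + \frac{9}{-9 + g^{2}}}$)
$f^{2}{\left(C{\left(L \right)} \right)} = \left(\sqrt{\frac{9 + \frac{3 \left(-9 + \left(\frac{3}{4}\right)^{2}\right)}{4}}{-9 + \left(\frac{3}{4}\right)^{2}}}\right)^{2} = \left(\sqrt{\frac{9 + \frac{3 \left(-9 + \frac{9}{16}\right)}{4}}{-9 + \frac{9}{16}}}\right)^{2} = \left(\sqrt{\frac{9 + \frac{3}{4} \left(- \frac{135}{16}\right)}{- \frac{135}{16}}}\right)^{2} = \left(\sqrt{- \frac{16 \left(9 - \frac{405}{64}\right)}{135}}\right)^{2} = \left(\sqrt{\left(- \frac{16}{135}\right) \frac{171}{64}}\right)^{2} = \left(\sqrt{- \frac{19}{60}}\right)^{2} = \left(\frac{i \sqrt{285}}{30}\right)^{2} = - \frac{19}{60}$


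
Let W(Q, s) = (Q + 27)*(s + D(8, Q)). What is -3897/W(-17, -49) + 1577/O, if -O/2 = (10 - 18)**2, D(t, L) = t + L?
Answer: -103961/18560 ≈ -5.6013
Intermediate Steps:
D(t, L) = L + t
O = -128 (O = -2*(10 - 18)**2 = -2*(-8)**2 = -2*64 = -128)
W(Q, s) = (27 + Q)*(8 + Q + s) (W(Q, s) = (Q + 27)*(s + (Q + 8)) = (27 + Q)*(s + (8 + Q)) = (27 + Q)*(8 + Q + s))
-3897/W(-17, -49) + 1577/O = -3897/(216 + (-17)**2 + 27*(-49) + 35*(-17) - 17*(-49)) + 1577/(-128) = -3897/(216 + 289 - 1323 - 595 + 833) + 1577*(-1/128) = -3897/(-580) - 1577/128 = -3897*(-1/580) - 1577/128 = 3897/580 - 1577/128 = -103961/18560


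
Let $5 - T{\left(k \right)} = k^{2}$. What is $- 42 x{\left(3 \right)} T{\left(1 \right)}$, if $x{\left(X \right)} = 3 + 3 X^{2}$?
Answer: $-5040$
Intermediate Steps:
$T{\left(k \right)} = 5 - k^{2}$
$- 42 x{\left(3 \right)} T{\left(1 \right)} = - 42 \left(3 + 3 \cdot 3^{2}\right) \left(5 - 1^{2}\right) = - 42 \left(3 + 3 \cdot 9\right) \left(5 - 1\right) = - 42 \left(3 + 27\right) \left(5 - 1\right) = \left(-42\right) 30 \cdot 4 = \left(-1260\right) 4 = -5040$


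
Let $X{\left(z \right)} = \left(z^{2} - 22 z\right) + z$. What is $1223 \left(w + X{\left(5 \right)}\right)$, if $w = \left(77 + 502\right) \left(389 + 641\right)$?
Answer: $729262670$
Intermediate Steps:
$X{\left(z \right)} = z^{2} - 21 z$
$w = 596370$ ($w = 579 \cdot 1030 = 596370$)
$1223 \left(w + X{\left(5 \right)}\right) = 1223 \left(596370 + 5 \left(-21 + 5\right)\right) = 1223 \left(596370 + 5 \left(-16\right)\right) = 1223 \left(596370 - 80\right) = 1223 \cdot 596290 = 729262670$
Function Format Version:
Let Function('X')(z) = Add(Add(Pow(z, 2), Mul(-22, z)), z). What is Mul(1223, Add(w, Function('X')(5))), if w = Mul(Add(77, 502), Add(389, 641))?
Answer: 729262670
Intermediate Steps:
Function('X')(z) = Add(Pow(z, 2), Mul(-21, z))
w = 596370 (w = Mul(579, 1030) = 596370)
Mul(1223, Add(w, Function('X')(5))) = Mul(1223, Add(596370, Mul(5, Add(-21, 5)))) = Mul(1223, Add(596370, Mul(5, -16))) = Mul(1223, Add(596370, -80)) = Mul(1223, 596290) = 729262670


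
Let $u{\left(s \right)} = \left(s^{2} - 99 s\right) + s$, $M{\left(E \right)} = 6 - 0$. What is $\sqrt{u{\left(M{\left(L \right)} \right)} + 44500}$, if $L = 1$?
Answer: $2 \sqrt{10987} \approx 209.64$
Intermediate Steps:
$M{\left(E \right)} = 6$ ($M{\left(E \right)} = 6 + 0 = 6$)
$u{\left(s \right)} = s^{2} - 98 s$
$\sqrt{u{\left(M{\left(L \right)} \right)} + 44500} = \sqrt{6 \left(-98 + 6\right) + 44500} = \sqrt{6 \left(-92\right) + 44500} = \sqrt{-552 + 44500} = \sqrt{43948} = 2 \sqrt{10987}$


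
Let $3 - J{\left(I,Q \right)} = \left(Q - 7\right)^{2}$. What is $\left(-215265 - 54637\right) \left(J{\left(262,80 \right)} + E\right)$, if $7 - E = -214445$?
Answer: $-56443525652$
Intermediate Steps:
$E = 214452$ ($E = 7 - -214445 = 7 + 214445 = 214452$)
$J{\left(I,Q \right)} = 3 - \left(-7 + Q\right)^{2}$ ($J{\left(I,Q \right)} = 3 - \left(Q - 7\right)^{2} = 3 - \left(-7 + Q\right)^{2}$)
$\left(-215265 - 54637\right) \left(J{\left(262,80 \right)} + E\right) = \left(-215265 - 54637\right) \left(\left(3 - \left(-7 + 80\right)^{2}\right) + 214452\right) = - 269902 \left(\left(3 - 73^{2}\right) + 214452\right) = - 269902 \left(\left(3 - 5329\right) + 214452\right) = - 269902 \left(-5326 + 214452\right) = \left(-269902\right) 209126 = -56443525652$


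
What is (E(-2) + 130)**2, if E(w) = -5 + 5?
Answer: 16900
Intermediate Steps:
E(w) = 0
(E(-2) + 130)**2 = (0 + 130)**2 = 130**2 = 16900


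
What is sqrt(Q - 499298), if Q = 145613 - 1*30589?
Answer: I*sqrt(384274) ≈ 619.9*I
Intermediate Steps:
Q = 115024 (Q = 145613 - 30589 = 115024)
sqrt(Q - 499298) = sqrt(115024 - 499298) = sqrt(-384274) = I*sqrt(384274)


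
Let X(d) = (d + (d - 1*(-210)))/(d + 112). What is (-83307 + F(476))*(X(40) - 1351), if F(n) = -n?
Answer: 8590354773/76 ≈ 1.1303e+8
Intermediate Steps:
X(d) = (210 + 2*d)/(112 + d) (X(d) = (d + (d + 210))/(112 + d) = (d + (210 + d))/(112 + d) = (210 + 2*d)/(112 + d))
(-83307 + F(476))*(X(40) - 1351) = (-83307 - 1*476)*(2*(105 + 40)/(112 + 40) - 1351) = (-83307 - 476)*(2*145/152 - 1351) = -83783*(2*(1/152)*145 - 1351) = -83783*(145/76 - 1351) = -83783*(-102531/76) = 8590354773/76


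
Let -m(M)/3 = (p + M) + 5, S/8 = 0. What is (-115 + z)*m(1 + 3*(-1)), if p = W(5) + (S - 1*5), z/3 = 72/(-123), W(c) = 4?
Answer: 28722/41 ≈ 700.54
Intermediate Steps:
S = 0 (S = 8*0 = 0)
z = -72/41 (z = 3*(72/(-123)) = 3*(72*(-1/123)) = 3*(-24/41) = -72/41 ≈ -1.7561)
p = -1 (p = 4 + (0 - 1*5) = 4 + (0 - 5) = 4 - 5 = -1)
m(M) = -12 - 3*M (m(M) = -3*((-1 + M) + 5) = -3*(4 + M) = -12 - 3*M)
(-115 + z)*m(1 + 3*(-1)) = (-115 - 72/41)*(-12 - 3*(1 + 3*(-1))) = -4787*(-12 - 3*(1 - 3))/41 = -4787*(-12 - 3*(-2))/41 = -4787*(-12 + 6)/41 = -4787/41*(-6) = 28722/41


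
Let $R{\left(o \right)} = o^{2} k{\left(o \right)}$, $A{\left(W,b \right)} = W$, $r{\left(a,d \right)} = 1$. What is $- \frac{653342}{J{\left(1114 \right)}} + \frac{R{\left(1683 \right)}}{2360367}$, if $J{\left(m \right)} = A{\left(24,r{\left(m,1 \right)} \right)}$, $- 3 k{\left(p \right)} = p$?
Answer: $- \frac{29264139415}{1049052} \approx -27896.0$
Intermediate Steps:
$k{\left(p \right)} = - \frac{p}{3}$
$J{\left(m \right)} = 24$
$R{\left(o \right)} = - \frac{o^{3}}{3}$ ($R{\left(o \right)} = o^{2} \left(- \frac{o}{3}\right) = - \frac{o^{3}}{3}$)
$- \frac{653342}{J{\left(1114 \right)}} + \frac{R{\left(1683 \right)}}{2360367} = - \frac{653342}{24} + \frac{\left(- \frac{1}{3}\right) 1683^{3}}{2360367} = \left(-653342\right) \frac{1}{24} + \left(- \frac{1}{3}\right) 4767078987 \cdot \frac{1}{2360367} = - \frac{326671}{12} - \frac{58852827}{87421} = - \frac{29264139415}{1049052}$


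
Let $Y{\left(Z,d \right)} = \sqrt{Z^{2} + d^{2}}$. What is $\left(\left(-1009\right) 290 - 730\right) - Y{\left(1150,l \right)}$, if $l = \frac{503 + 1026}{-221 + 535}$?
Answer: $-293340 - \frac{13 \sqrt{771571289}}{314} \approx -2.9449 \cdot 10^{5}$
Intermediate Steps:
$l = \frac{1529}{314} \approx 4.8694$
$\left(\left(-1009\right) 290 - 730\right) - Y{\left(1150,l \right)} = \left(\left(-1009\right) 290 - 730\right) - \sqrt{1150^{2} + \left(\frac{1529}{314}\right)^{2}} = \left(-292610 - 730\right) - \sqrt{1322500 + \frac{2337841}{98596}} = -293340 - \sqrt{\frac{130395547841}{98596}} = -293340 - \frac{13 \sqrt{771571289}}{314}$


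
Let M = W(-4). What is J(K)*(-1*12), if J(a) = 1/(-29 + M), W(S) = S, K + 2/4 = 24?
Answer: 4/11 ≈ 0.36364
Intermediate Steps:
K = 47/2 (K = -½ + 24 = 47/2 ≈ 23.500)
M = -4
J(a) = -1/33 (J(a) = 1/(-29 - 4) = 1/(-33) = -1/33)
J(K)*(-1*12) = -(-1)*12/33 = -1/33*(-12) = 4/11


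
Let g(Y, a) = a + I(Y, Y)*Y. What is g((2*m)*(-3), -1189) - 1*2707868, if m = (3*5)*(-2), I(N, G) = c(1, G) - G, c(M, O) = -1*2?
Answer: -2741817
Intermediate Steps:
c(M, O) = -2
I(N, G) = -2 - G
m = -30 (m = 15*(-2) = -30)
g(Y, a) = a + Y*(-2 - Y) (g(Y, a) = a + (-2 - Y)*Y = a + Y*(-2 - Y))
g((2*m)*(-3), -1189) - 1*2707868 = (-1189 - (2*(-30))*(-3)*(2 + (2*(-30))*(-3))) - 1*2707868 = (-1189 - (-60*(-3))*(2 - 60*(-3))) - 2707868 = (-1189 - 1*180*(2 + 180)) - 2707868 = (-1189 - 1*180*182) - 2707868 = (-1189 - 32760) - 2707868 = -33949 - 2707868 = -2741817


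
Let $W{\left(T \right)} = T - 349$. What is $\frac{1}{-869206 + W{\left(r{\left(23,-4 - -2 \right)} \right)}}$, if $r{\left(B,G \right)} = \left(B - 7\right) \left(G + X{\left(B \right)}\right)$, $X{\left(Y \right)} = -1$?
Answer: $- \frac{1}{869603} \approx -1.15 \cdot 10^{-6}$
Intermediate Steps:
$r{\left(B,G \right)} = \left(-1 + G\right) \left(-7 + B\right)$ ($r{\left(B,G \right)} = \left(B - 7\right) \left(G - 1\right) = \left(-7 + B\right) \left(-1 + G\right) = \left(-1 + G\right) \left(-7 + B\right)$)
$W{\left(T \right)} = -349 + T$
$\frac{1}{-869206 + W{\left(r{\left(23,-4 - -2 \right)} \right)}} = \frac{1}{-869206 - \left(365 - 16 \left(-4 - -2\right)\right)} = \frac{1}{-869206 - \left(365 - 16 \left(-4 + 2\right)\right)} = \frac{1}{-869206 + \left(-349 + \left(7 - 23 - -14 + 23 \left(-2\right)\right)\right)} = \frac{1}{-869206 + \left(-349 + \left(7 - 23 + 14 - 46\right)\right)} = \frac{1}{-869206 - 397} = \frac{1}{-869603} = - \frac{1}{869603}$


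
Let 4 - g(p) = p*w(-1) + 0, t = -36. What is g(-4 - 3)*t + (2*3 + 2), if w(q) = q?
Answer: 116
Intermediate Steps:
g(p) = 4 + p (g(p) = 4 - (p*(-1) + 0) = 4 - (-p + 0) = 4 - (-1)*p = 4 + p)
g(-4 - 3)*t + (2*3 + 2) = (4 + (-4 - 3))*(-36) + (2*3 + 2) = (4 - 7)*(-36) + (6 + 2) = -3*(-36) + 8 = 108 + 8 = 116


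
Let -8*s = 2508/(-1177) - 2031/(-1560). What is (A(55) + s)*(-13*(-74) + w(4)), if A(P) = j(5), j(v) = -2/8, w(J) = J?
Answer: -31471797/222560 ≈ -141.41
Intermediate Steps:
j(v) = -¼ (j(v) = -2*⅛ = -¼)
s = 46121/445120 (s = -(2508/(-1177) - 2031/(-1560))/8 = -(2508*(-1/1177) - 2031*(-1/1560))/8 = -(-228/107 + 677/520)/8 = -⅛*(-46121/55640) = 46121/445120 ≈ 0.10361)
A(P) = -¼
(A(55) + s)*(-13*(-74) + w(4)) = (-¼ + 46121/445120)*(-13*(-74) + 4) = -65159*(962 + 4)/445120 = -65159/445120*966 = -31471797/222560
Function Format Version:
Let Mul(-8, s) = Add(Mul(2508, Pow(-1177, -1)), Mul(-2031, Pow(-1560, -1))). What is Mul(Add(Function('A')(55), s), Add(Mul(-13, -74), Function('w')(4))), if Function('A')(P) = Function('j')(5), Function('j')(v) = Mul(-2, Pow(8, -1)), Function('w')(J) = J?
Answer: Rational(-31471797, 222560) ≈ -141.41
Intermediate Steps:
Function('j')(v) = Rational(-1, 4) (Function('j')(v) = Mul(-2, Rational(1, 8)) = Rational(-1, 4))
s = Rational(46121, 445120) (s = Mul(Rational(-1, 8), Add(Mul(2508, Pow(-1177, -1)), Mul(-2031, Pow(-1560, -1)))) = Mul(Rational(-1, 8), Add(Mul(2508, Rational(-1, 1177)), Mul(-2031, Rational(-1, 1560)))) = Mul(Rational(-1, 8), Add(Rational(-228, 107), Rational(677, 520))) = Mul(Rational(-1, 8), Rational(-46121, 55640)) = Rational(46121, 445120) ≈ 0.10361)
Function('A')(P) = Rational(-1, 4)
Mul(Add(Function('A')(55), s), Add(Mul(-13, -74), Function('w')(4))) = Mul(Add(Rational(-1, 4), Rational(46121, 445120)), Add(Mul(-13, -74), 4)) = Mul(Rational(-65159, 445120), Add(962, 4)) = Mul(Rational(-65159, 445120), 966) = Rational(-31471797, 222560)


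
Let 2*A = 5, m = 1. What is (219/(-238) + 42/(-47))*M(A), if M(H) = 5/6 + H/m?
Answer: -33815/5593 ≈ -6.0460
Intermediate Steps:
A = 5/2 (A = (½)*5 = 5/2 ≈ 2.5000)
M(H) = ⅚ + H (M(H) = 5/6 + H/1 = 5*(⅙) + H*1 = ⅚ + H)
(219/(-238) + 42/(-47))*M(A) = (219/(-238) + 42/(-47))*(⅚ + 5/2) = (219*(-1/238) + 42*(-1/47))*(10/3) = (-219/238 - 42/47)*(10/3) = -20289/11186*10/3 = -33815/5593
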